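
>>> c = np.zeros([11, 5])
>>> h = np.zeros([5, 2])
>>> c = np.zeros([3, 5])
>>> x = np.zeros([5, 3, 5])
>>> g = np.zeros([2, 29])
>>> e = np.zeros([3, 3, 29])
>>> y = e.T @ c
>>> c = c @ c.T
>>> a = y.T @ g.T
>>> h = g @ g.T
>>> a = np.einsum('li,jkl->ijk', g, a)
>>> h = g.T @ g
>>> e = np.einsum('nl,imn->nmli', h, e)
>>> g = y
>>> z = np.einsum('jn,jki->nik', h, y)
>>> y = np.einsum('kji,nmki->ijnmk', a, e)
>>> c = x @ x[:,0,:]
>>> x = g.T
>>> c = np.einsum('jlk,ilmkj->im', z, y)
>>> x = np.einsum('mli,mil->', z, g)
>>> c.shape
(3, 29)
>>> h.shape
(29, 29)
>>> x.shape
()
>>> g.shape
(29, 3, 5)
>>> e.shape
(29, 3, 29, 3)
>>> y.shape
(3, 5, 29, 3, 29)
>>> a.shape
(29, 5, 3)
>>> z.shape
(29, 5, 3)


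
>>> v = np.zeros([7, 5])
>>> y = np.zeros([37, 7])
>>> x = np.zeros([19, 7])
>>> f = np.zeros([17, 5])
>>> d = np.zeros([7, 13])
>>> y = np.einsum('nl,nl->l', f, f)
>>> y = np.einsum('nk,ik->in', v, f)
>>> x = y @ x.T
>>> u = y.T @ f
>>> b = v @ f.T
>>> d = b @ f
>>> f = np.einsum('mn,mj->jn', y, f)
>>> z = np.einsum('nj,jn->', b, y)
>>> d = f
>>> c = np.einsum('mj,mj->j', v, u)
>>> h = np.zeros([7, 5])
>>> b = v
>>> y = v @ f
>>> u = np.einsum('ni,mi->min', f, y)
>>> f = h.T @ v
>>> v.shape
(7, 5)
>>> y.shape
(7, 7)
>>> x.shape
(17, 19)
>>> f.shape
(5, 5)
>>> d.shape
(5, 7)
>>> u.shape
(7, 7, 5)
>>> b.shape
(7, 5)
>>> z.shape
()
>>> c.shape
(5,)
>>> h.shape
(7, 5)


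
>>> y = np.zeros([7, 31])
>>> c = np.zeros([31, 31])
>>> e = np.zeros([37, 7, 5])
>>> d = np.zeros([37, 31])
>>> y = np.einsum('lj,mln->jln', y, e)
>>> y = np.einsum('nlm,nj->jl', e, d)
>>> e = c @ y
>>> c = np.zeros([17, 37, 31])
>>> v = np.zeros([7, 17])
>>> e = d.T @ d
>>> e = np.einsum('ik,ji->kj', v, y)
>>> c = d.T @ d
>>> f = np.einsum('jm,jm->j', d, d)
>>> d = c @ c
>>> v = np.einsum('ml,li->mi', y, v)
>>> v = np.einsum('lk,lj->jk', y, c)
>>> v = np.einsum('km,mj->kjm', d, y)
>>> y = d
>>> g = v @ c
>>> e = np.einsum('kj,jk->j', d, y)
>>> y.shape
(31, 31)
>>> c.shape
(31, 31)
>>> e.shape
(31,)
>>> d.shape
(31, 31)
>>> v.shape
(31, 7, 31)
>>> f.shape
(37,)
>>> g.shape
(31, 7, 31)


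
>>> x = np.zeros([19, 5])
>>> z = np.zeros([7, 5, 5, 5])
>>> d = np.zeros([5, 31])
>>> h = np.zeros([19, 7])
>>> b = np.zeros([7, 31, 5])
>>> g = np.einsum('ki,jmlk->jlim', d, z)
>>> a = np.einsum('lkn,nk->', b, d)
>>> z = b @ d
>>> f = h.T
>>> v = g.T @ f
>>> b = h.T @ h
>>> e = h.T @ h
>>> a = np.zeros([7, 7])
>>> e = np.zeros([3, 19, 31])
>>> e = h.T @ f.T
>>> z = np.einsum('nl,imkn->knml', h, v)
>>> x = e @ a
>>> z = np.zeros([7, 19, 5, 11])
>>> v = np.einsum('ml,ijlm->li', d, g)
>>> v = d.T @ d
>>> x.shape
(7, 7)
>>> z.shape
(7, 19, 5, 11)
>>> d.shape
(5, 31)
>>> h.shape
(19, 7)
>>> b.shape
(7, 7)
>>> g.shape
(7, 5, 31, 5)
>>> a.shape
(7, 7)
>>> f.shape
(7, 19)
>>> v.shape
(31, 31)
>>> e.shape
(7, 7)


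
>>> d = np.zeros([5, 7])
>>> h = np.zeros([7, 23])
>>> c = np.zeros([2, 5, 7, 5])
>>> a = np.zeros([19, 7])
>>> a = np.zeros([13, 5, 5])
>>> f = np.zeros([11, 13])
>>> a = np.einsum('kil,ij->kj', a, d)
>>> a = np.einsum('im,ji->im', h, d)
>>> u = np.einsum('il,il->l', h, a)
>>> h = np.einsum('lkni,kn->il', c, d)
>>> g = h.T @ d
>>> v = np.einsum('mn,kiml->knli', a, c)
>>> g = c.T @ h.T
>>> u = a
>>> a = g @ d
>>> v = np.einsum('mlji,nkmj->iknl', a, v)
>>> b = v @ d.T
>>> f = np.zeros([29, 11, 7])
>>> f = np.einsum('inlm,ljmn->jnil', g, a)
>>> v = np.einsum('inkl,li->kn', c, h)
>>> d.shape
(5, 7)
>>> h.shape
(5, 2)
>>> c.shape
(2, 5, 7, 5)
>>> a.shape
(5, 7, 5, 7)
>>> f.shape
(7, 7, 5, 5)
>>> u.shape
(7, 23)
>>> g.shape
(5, 7, 5, 5)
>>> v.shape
(7, 5)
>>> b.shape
(7, 23, 2, 5)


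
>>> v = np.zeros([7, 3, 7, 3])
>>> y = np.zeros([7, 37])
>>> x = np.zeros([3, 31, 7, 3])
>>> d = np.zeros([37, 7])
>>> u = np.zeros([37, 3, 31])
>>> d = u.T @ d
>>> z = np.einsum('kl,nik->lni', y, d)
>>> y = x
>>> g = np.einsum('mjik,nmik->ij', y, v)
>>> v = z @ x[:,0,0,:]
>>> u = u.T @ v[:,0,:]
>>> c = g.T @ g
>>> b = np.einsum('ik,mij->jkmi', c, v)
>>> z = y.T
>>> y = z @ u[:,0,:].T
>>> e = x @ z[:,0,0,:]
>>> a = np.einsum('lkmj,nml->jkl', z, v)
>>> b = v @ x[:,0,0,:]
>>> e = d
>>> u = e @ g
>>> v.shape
(37, 31, 3)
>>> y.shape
(3, 7, 31, 31)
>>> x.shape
(3, 31, 7, 3)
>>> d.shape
(31, 3, 7)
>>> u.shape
(31, 3, 31)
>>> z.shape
(3, 7, 31, 3)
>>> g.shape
(7, 31)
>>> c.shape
(31, 31)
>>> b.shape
(37, 31, 3)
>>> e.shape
(31, 3, 7)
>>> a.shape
(3, 7, 3)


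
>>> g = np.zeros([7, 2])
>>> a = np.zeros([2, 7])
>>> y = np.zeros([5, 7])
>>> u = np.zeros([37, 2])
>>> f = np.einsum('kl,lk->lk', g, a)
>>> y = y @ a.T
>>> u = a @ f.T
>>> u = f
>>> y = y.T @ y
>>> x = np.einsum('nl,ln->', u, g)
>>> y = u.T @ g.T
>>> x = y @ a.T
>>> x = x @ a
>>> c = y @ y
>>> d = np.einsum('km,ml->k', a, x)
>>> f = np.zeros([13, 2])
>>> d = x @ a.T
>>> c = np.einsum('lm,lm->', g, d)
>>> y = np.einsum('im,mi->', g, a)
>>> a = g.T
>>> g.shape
(7, 2)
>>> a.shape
(2, 7)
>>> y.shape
()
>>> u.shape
(2, 7)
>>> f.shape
(13, 2)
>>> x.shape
(7, 7)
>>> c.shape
()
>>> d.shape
(7, 2)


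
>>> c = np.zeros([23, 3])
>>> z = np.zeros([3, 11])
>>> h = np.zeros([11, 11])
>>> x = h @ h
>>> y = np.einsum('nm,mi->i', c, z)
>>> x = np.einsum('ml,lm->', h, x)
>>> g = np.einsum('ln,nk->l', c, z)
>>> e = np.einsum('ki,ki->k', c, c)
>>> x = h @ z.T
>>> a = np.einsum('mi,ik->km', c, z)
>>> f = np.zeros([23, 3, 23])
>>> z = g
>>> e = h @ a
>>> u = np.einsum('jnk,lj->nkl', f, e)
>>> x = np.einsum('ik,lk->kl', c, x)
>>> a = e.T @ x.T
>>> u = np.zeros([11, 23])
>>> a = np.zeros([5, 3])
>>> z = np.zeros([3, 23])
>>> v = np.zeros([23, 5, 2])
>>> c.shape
(23, 3)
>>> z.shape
(3, 23)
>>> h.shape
(11, 11)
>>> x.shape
(3, 11)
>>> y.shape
(11,)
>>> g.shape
(23,)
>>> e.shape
(11, 23)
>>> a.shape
(5, 3)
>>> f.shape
(23, 3, 23)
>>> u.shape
(11, 23)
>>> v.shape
(23, 5, 2)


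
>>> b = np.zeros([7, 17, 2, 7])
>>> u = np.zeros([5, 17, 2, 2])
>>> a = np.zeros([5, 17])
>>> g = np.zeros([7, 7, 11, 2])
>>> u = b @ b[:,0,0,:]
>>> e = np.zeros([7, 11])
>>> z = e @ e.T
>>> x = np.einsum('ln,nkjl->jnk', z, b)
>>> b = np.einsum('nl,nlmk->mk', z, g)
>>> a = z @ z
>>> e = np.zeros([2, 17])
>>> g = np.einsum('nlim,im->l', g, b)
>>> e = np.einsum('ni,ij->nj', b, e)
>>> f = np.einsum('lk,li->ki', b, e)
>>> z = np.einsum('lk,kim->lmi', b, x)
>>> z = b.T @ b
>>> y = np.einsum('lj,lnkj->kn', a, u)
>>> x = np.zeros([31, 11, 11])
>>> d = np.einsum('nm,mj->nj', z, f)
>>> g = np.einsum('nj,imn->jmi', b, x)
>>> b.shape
(11, 2)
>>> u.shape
(7, 17, 2, 7)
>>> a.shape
(7, 7)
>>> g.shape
(2, 11, 31)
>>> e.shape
(11, 17)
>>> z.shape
(2, 2)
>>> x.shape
(31, 11, 11)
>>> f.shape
(2, 17)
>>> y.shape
(2, 17)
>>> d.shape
(2, 17)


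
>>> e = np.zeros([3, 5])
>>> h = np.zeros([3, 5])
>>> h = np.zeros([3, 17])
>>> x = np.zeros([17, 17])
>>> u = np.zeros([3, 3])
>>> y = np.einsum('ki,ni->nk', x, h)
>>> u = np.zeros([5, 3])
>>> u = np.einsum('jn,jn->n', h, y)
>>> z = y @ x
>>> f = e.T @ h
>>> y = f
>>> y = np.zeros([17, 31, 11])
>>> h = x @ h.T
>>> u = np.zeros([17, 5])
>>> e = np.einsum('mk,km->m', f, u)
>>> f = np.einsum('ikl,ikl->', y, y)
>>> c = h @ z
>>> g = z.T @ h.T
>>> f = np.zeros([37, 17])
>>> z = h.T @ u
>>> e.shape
(5,)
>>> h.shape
(17, 3)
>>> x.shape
(17, 17)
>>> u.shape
(17, 5)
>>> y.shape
(17, 31, 11)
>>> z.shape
(3, 5)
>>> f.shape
(37, 17)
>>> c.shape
(17, 17)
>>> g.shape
(17, 17)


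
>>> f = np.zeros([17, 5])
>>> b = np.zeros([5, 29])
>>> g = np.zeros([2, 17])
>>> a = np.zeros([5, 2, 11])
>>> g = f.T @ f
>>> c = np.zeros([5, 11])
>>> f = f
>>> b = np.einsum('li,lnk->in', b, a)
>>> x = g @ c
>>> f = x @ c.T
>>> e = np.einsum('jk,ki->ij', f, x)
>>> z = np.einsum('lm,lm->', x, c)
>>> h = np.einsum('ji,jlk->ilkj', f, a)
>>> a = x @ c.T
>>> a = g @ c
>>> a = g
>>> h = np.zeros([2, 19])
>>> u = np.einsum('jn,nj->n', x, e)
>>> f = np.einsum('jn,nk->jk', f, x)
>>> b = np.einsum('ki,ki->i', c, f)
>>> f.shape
(5, 11)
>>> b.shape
(11,)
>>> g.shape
(5, 5)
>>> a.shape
(5, 5)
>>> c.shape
(5, 11)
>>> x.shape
(5, 11)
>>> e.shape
(11, 5)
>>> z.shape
()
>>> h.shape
(2, 19)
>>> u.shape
(11,)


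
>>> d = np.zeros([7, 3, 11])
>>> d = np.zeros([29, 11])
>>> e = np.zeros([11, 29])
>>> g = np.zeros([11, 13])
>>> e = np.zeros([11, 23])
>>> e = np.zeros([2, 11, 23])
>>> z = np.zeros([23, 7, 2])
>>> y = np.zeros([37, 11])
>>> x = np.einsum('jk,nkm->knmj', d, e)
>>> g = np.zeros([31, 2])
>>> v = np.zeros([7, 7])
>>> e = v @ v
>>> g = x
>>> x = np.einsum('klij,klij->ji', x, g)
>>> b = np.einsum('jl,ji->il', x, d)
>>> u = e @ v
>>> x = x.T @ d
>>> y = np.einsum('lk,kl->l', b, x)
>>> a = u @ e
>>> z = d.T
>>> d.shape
(29, 11)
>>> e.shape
(7, 7)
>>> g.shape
(11, 2, 23, 29)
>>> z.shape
(11, 29)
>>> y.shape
(11,)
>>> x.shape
(23, 11)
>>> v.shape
(7, 7)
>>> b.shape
(11, 23)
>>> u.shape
(7, 7)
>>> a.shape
(7, 7)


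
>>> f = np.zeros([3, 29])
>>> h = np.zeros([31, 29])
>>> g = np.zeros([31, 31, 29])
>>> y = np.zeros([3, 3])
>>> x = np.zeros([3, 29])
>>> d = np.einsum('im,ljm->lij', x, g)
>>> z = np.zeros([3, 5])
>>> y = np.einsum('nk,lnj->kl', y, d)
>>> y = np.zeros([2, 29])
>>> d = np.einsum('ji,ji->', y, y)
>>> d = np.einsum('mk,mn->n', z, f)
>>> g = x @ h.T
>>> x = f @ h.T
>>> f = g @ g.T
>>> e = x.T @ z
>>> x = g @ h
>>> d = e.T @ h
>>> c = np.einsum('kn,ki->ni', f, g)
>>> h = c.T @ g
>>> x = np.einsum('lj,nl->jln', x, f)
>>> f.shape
(3, 3)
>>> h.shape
(31, 31)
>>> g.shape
(3, 31)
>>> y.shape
(2, 29)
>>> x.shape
(29, 3, 3)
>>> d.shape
(5, 29)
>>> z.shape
(3, 5)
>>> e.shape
(31, 5)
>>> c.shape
(3, 31)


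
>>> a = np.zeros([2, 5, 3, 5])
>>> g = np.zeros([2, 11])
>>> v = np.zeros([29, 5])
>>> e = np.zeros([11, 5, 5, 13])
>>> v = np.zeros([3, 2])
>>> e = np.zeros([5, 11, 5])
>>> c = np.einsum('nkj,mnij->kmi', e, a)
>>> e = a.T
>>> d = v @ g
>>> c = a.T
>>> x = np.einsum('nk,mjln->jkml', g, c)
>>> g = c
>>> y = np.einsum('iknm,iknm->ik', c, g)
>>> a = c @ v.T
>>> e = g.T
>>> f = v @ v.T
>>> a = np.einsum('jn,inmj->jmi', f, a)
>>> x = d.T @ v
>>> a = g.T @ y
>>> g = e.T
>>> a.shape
(2, 5, 3, 3)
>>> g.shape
(5, 3, 5, 2)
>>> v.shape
(3, 2)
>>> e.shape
(2, 5, 3, 5)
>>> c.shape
(5, 3, 5, 2)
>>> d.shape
(3, 11)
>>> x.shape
(11, 2)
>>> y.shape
(5, 3)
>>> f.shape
(3, 3)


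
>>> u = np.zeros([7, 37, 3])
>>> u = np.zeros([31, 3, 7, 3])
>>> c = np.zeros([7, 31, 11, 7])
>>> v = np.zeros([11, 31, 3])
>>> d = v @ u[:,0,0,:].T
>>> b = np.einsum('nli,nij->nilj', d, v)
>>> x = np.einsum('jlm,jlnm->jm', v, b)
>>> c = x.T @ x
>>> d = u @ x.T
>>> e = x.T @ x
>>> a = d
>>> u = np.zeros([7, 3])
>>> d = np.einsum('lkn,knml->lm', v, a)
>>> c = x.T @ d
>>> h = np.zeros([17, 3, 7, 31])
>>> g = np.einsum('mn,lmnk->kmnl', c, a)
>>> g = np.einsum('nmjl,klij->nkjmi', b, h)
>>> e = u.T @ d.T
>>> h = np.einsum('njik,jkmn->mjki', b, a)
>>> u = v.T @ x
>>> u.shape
(3, 31, 3)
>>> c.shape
(3, 7)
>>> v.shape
(11, 31, 3)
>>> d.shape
(11, 7)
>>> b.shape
(11, 31, 31, 3)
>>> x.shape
(11, 3)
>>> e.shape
(3, 11)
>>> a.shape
(31, 3, 7, 11)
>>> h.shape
(7, 31, 3, 31)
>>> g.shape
(11, 17, 31, 31, 7)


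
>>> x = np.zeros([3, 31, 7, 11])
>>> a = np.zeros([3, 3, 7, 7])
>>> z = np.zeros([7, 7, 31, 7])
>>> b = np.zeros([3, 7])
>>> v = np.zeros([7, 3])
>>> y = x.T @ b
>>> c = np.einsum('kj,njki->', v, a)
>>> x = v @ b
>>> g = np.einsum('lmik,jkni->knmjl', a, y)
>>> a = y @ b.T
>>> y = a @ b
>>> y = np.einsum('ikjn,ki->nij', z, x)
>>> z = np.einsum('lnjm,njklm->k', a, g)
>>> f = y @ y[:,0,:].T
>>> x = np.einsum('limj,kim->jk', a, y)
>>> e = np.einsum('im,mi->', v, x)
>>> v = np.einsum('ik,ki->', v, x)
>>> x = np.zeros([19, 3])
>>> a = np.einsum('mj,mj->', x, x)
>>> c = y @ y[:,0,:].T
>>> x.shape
(19, 3)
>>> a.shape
()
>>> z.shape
(3,)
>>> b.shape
(3, 7)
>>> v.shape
()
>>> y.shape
(7, 7, 31)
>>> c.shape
(7, 7, 7)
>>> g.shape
(7, 31, 3, 11, 3)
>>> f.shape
(7, 7, 7)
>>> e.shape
()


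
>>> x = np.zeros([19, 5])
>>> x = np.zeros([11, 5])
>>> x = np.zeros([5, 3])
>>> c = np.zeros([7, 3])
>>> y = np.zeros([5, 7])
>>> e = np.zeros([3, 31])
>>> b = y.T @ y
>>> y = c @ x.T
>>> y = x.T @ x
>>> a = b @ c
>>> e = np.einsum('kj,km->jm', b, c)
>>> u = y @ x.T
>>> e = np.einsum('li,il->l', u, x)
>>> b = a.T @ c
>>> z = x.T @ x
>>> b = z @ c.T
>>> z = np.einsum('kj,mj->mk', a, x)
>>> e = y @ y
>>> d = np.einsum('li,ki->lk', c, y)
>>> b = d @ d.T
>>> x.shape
(5, 3)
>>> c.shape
(7, 3)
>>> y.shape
(3, 3)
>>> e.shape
(3, 3)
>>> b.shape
(7, 7)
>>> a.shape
(7, 3)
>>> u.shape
(3, 5)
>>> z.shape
(5, 7)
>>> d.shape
(7, 3)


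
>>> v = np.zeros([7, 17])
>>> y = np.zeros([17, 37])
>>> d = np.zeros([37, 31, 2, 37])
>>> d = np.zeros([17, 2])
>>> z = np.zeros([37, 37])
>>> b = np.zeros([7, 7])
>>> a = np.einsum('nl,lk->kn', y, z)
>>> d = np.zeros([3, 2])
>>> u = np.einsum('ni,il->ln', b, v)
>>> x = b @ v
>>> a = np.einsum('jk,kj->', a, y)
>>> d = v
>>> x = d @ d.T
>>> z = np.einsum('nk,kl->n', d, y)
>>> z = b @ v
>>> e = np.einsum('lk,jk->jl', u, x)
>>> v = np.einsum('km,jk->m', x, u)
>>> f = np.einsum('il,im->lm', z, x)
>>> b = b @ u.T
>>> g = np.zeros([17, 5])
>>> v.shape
(7,)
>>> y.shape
(17, 37)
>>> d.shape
(7, 17)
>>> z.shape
(7, 17)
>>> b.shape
(7, 17)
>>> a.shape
()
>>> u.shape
(17, 7)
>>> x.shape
(7, 7)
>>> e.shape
(7, 17)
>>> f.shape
(17, 7)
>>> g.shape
(17, 5)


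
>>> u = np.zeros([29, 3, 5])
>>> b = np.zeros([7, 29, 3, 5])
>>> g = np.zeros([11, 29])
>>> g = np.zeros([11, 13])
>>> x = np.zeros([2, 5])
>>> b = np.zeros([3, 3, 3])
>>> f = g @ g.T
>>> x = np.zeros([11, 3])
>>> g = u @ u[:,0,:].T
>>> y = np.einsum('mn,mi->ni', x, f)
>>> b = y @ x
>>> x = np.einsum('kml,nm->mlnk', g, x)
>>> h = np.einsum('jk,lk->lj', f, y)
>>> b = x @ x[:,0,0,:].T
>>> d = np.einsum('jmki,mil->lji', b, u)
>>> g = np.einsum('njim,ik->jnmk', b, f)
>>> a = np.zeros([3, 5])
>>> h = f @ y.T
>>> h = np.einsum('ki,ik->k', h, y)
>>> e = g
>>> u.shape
(29, 3, 5)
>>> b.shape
(3, 29, 11, 3)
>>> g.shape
(29, 3, 3, 11)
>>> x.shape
(3, 29, 11, 29)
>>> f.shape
(11, 11)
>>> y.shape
(3, 11)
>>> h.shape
(11,)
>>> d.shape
(5, 3, 3)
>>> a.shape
(3, 5)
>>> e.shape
(29, 3, 3, 11)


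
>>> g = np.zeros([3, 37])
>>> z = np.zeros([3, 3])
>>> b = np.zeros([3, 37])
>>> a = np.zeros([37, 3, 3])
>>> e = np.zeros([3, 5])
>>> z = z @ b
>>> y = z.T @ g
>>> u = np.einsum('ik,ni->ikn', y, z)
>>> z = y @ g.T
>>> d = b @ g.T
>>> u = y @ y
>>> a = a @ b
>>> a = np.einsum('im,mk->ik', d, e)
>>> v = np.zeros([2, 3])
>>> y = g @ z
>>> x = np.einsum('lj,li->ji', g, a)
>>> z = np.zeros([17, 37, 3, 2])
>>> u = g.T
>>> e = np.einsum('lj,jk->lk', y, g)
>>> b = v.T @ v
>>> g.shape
(3, 37)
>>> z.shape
(17, 37, 3, 2)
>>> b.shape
(3, 3)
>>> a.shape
(3, 5)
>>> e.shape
(3, 37)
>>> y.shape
(3, 3)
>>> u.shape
(37, 3)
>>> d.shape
(3, 3)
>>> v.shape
(2, 3)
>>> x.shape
(37, 5)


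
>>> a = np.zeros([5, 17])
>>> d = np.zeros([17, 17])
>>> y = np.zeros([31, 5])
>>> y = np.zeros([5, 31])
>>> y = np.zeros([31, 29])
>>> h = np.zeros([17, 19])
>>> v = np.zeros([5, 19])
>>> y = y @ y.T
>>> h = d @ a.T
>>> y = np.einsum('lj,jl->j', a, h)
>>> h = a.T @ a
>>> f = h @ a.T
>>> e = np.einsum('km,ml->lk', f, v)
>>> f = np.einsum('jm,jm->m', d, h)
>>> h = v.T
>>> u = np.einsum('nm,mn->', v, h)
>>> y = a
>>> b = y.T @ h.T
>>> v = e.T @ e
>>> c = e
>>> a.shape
(5, 17)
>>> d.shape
(17, 17)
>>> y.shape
(5, 17)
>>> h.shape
(19, 5)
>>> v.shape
(17, 17)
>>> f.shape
(17,)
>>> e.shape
(19, 17)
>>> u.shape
()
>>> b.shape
(17, 19)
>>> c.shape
(19, 17)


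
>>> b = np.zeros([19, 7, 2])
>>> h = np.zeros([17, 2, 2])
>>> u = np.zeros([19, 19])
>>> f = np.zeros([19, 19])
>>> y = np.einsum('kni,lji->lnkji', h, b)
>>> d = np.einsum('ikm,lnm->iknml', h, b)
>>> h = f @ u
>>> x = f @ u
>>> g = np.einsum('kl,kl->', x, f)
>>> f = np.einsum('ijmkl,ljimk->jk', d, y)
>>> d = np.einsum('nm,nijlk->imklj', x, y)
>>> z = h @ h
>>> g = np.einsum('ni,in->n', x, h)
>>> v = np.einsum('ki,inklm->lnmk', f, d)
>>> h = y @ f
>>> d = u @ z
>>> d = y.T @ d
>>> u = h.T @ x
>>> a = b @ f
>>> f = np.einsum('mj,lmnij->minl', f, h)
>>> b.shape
(19, 7, 2)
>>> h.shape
(19, 2, 17, 7, 2)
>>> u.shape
(2, 7, 17, 2, 19)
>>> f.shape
(2, 7, 17, 19)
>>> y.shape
(19, 2, 17, 7, 2)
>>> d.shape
(2, 7, 17, 2, 19)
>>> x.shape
(19, 19)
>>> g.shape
(19,)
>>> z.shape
(19, 19)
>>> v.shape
(7, 19, 17, 2)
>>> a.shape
(19, 7, 2)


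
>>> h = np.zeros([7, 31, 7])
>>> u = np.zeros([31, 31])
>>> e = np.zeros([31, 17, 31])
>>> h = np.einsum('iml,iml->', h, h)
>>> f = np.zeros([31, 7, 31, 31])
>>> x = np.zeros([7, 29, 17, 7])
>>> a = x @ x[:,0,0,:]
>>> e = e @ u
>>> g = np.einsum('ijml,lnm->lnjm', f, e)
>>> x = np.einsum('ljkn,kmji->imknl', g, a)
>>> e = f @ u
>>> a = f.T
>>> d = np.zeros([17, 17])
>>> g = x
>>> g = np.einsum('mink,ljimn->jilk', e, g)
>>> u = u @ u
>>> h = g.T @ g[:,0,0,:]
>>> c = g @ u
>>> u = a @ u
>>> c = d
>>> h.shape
(31, 7, 7, 31)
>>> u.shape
(31, 31, 7, 31)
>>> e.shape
(31, 7, 31, 31)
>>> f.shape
(31, 7, 31, 31)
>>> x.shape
(7, 29, 7, 31, 31)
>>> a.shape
(31, 31, 7, 31)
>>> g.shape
(29, 7, 7, 31)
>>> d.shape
(17, 17)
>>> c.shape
(17, 17)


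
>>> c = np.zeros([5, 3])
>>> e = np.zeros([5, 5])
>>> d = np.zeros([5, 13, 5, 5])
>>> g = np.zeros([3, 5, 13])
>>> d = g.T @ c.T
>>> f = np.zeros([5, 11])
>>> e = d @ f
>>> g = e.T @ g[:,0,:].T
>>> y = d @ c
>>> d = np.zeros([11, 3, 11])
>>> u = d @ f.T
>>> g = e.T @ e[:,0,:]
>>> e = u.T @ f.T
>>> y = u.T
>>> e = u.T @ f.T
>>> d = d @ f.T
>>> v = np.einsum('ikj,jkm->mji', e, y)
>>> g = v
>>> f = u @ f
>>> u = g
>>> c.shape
(5, 3)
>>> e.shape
(5, 3, 5)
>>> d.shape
(11, 3, 5)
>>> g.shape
(11, 5, 5)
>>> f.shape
(11, 3, 11)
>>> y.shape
(5, 3, 11)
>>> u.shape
(11, 5, 5)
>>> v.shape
(11, 5, 5)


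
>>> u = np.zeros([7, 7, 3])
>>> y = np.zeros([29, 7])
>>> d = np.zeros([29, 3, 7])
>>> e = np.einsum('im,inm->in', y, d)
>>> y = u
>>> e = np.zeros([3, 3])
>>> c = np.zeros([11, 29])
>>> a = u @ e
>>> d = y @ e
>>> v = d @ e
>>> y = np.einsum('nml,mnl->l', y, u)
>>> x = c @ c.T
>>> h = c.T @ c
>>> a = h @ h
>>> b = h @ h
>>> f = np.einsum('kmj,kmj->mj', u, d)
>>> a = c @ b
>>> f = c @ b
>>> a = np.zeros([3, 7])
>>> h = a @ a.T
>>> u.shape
(7, 7, 3)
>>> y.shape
(3,)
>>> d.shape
(7, 7, 3)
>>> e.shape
(3, 3)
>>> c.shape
(11, 29)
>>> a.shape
(3, 7)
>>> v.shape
(7, 7, 3)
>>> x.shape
(11, 11)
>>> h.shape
(3, 3)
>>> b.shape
(29, 29)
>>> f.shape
(11, 29)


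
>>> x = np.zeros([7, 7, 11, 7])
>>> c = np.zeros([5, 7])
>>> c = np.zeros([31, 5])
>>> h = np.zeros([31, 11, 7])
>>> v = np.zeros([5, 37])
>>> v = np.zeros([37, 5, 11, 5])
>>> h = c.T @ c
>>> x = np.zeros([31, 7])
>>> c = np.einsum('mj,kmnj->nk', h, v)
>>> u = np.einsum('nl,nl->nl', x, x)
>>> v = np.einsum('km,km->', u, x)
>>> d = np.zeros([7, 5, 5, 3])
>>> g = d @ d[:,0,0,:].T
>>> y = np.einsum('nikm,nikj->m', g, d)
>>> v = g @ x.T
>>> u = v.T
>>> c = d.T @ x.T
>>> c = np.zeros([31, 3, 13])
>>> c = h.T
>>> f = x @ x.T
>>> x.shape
(31, 7)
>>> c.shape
(5, 5)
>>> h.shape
(5, 5)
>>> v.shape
(7, 5, 5, 31)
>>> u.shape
(31, 5, 5, 7)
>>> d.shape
(7, 5, 5, 3)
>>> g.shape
(7, 5, 5, 7)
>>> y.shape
(7,)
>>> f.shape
(31, 31)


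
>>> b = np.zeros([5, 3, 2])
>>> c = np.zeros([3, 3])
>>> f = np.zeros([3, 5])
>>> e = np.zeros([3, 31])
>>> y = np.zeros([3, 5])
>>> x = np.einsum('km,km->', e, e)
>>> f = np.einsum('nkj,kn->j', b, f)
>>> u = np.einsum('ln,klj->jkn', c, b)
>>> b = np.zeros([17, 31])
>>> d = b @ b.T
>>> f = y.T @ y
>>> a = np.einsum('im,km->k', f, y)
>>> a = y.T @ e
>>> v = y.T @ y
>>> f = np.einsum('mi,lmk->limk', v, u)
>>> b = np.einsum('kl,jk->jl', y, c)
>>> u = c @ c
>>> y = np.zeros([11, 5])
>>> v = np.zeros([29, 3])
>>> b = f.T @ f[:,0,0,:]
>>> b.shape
(3, 5, 5, 3)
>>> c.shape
(3, 3)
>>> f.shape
(2, 5, 5, 3)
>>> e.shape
(3, 31)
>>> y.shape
(11, 5)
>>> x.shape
()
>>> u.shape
(3, 3)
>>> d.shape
(17, 17)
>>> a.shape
(5, 31)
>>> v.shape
(29, 3)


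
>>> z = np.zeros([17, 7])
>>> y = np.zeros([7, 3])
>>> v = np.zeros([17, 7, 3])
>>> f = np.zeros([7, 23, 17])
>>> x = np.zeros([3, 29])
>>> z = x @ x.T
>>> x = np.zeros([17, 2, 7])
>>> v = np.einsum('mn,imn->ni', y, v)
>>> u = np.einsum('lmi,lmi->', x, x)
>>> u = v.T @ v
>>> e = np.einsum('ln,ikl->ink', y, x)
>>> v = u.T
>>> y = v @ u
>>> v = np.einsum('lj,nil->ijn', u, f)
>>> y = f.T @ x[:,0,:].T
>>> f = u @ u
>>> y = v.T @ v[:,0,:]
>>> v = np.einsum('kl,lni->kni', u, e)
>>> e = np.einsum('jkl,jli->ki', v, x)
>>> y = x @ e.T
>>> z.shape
(3, 3)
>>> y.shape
(17, 2, 3)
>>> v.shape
(17, 3, 2)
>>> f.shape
(17, 17)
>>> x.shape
(17, 2, 7)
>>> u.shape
(17, 17)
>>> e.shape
(3, 7)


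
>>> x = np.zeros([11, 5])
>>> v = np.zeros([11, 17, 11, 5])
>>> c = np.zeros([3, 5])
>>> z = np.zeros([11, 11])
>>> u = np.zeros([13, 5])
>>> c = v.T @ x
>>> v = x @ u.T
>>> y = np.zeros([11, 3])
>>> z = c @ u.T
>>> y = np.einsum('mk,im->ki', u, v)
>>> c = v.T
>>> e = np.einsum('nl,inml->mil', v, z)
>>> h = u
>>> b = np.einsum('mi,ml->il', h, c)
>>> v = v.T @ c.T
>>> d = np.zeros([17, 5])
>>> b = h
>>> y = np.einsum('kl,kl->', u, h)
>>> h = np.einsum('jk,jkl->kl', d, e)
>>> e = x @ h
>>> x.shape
(11, 5)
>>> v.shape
(13, 13)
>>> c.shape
(13, 11)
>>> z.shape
(5, 11, 17, 13)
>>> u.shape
(13, 5)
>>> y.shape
()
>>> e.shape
(11, 13)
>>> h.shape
(5, 13)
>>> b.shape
(13, 5)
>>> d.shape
(17, 5)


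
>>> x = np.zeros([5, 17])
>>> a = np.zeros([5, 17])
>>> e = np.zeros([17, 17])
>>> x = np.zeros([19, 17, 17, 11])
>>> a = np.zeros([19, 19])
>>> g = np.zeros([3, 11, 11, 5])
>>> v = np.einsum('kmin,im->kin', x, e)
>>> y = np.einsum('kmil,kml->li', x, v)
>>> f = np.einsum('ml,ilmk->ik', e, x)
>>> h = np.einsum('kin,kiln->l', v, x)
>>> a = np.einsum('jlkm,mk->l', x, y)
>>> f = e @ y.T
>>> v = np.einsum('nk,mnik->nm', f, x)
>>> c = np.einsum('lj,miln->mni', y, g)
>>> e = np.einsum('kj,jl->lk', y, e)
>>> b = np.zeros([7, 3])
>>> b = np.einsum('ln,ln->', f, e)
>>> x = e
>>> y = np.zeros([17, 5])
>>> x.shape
(17, 11)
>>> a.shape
(17,)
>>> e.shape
(17, 11)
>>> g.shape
(3, 11, 11, 5)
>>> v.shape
(17, 19)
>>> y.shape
(17, 5)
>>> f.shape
(17, 11)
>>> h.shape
(17,)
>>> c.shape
(3, 5, 11)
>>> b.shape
()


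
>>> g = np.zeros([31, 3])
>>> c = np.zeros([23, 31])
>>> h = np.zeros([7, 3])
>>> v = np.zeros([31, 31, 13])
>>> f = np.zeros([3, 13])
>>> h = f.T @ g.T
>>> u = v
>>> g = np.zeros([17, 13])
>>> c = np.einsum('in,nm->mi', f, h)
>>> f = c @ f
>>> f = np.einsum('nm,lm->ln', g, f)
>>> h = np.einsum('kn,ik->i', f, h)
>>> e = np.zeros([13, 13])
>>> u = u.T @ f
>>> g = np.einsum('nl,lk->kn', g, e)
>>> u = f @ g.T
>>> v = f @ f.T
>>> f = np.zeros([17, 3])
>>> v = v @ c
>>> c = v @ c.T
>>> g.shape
(13, 17)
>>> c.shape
(31, 31)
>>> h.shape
(13,)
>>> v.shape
(31, 3)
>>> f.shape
(17, 3)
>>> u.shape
(31, 13)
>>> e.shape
(13, 13)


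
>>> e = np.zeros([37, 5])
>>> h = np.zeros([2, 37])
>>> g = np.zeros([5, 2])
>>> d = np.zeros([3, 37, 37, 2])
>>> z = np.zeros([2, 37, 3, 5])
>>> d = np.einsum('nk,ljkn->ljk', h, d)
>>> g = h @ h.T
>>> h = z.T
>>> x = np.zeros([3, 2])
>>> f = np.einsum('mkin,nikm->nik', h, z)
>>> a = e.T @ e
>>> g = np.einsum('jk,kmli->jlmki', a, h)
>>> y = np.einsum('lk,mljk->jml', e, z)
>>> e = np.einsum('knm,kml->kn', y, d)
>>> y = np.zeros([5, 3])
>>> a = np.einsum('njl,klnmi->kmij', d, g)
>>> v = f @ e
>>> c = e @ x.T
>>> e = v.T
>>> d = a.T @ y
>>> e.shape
(2, 37, 2)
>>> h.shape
(5, 3, 37, 2)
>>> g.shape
(5, 37, 3, 5, 2)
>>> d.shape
(37, 2, 5, 3)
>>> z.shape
(2, 37, 3, 5)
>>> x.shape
(3, 2)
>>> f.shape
(2, 37, 3)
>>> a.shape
(5, 5, 2, 37)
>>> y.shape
(5, 3)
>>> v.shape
(2, 37, 2)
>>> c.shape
(3, 3)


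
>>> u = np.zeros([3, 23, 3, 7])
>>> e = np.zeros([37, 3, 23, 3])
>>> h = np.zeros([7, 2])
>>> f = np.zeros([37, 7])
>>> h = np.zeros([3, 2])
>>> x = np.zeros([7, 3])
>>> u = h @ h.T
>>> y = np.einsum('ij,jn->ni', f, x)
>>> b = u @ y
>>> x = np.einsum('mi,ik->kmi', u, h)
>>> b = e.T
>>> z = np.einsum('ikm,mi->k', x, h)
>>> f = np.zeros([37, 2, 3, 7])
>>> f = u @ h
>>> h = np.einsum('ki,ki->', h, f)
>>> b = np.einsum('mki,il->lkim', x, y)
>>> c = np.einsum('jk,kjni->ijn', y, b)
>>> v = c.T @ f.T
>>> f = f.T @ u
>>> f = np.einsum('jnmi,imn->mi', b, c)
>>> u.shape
(3, 3)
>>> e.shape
(37, 3, 23, 3)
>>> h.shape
()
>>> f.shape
(3, 2)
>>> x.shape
(2, 3, 3)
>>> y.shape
(3, 37)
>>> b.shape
(37, 3, 3, 2)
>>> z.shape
(3,)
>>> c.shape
(2, 3, 3)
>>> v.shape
(3, 3, 3)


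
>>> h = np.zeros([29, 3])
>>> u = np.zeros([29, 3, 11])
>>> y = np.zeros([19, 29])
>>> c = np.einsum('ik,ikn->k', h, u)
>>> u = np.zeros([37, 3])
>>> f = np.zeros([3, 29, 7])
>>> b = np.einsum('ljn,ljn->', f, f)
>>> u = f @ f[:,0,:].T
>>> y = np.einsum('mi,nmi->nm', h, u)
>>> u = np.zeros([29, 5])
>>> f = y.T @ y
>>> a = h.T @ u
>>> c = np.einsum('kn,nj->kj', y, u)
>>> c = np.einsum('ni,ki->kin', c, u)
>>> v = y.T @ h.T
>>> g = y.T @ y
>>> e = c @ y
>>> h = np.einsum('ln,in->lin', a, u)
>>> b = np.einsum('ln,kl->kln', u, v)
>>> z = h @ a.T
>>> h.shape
(3, 29, 5)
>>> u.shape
(29, 5)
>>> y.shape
(3, 29)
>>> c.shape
(29, 5, 3)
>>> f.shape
(29, 29)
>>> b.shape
(29, 29, 5)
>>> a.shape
(3, 5)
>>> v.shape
(29, 29)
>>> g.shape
(29, 29)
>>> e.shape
(29, 5, 29)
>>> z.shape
(3, 29, 3)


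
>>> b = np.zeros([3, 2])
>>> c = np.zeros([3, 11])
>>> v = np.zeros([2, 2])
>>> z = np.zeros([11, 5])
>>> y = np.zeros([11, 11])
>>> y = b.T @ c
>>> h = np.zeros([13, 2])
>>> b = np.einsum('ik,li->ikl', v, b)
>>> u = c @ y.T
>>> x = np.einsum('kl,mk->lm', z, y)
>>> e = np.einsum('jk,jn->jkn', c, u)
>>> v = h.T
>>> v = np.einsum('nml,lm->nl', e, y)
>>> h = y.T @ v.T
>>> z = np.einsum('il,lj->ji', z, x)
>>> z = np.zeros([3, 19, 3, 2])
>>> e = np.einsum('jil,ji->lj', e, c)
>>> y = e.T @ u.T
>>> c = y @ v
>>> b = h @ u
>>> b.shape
(11, 2)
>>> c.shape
(3, 2)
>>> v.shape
(3, 2)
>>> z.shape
(3, 19, 3, 2)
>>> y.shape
(3, 3)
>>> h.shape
(11, 3)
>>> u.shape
(3, 2)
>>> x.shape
(5, 2)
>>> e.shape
(2, 3)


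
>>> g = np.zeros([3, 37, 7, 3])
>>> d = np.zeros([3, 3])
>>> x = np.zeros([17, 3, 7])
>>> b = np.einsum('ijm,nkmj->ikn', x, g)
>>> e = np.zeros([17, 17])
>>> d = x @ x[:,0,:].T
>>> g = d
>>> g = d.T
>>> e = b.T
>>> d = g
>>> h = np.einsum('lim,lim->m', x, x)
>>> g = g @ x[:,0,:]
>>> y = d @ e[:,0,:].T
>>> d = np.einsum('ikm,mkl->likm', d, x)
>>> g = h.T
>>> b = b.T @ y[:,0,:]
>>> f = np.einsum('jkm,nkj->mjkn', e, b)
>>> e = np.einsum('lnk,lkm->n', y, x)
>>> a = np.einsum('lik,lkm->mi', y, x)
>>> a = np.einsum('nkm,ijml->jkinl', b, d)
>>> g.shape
(7,)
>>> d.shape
(7, 17, 3, 17)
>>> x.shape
(17, 3, 7)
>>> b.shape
(3, 37, 3)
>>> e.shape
(3,)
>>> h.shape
(7,)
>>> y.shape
(17, 3, 3)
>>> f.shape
(17, 3, 37, 3)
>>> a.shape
(17, 37, 7, 3, 17)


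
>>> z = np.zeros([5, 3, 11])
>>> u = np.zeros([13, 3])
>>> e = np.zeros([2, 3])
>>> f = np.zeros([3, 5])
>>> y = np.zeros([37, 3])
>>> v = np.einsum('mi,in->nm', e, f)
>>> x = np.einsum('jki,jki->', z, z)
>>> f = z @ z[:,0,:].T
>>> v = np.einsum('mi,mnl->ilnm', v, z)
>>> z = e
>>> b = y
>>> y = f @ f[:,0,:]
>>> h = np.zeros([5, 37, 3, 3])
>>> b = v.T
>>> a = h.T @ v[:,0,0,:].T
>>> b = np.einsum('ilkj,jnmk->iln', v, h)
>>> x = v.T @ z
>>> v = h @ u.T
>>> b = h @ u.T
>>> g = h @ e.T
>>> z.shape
(2, 3)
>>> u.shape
(13, 3)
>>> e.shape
(2, 3)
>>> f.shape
(5, 3, 5)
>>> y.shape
(5, 3, 5)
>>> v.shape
(5, 37, 3, 13)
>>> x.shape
(5, 3, 11, 3)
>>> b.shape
(5, 37, 3, 13)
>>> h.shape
(5, 37, 3, 3)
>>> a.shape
(3, 3, 37, 2)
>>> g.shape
(5, 37, 3, 2)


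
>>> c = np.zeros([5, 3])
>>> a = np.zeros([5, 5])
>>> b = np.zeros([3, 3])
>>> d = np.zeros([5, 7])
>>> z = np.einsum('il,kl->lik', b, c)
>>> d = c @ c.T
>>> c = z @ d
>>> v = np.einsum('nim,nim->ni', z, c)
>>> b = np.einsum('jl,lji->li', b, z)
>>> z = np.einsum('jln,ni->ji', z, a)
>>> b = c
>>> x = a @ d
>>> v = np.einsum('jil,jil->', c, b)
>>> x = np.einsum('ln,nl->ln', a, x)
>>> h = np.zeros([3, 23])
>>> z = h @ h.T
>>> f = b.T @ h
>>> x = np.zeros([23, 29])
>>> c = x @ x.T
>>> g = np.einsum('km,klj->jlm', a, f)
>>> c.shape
(23, 23)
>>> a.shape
(5, 5)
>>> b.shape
(3, 3, 5)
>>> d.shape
(5, 5)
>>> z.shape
(3, 3)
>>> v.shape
()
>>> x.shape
(23, 29)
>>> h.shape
(3, 23)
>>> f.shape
(5, 3, 23)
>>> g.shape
(23, 3, 5)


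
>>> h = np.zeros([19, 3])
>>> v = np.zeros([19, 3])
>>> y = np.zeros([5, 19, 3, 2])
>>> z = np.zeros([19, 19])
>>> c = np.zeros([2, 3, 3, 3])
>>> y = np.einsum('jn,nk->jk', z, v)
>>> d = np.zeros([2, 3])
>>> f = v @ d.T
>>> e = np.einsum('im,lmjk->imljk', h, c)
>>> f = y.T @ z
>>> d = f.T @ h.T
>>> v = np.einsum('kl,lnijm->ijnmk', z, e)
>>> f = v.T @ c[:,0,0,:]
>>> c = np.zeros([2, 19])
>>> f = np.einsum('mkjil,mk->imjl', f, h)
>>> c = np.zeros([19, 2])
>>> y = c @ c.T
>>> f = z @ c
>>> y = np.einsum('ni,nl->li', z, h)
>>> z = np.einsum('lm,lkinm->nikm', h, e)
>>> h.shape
(19, 3)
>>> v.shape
(2, 3, 3, 3, 19)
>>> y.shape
(3, 19)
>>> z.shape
(3, 2, 3, 3)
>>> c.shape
(19, 2)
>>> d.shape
(19, 19)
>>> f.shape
(19, 2)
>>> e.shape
(19, 3, 2, 3, 3)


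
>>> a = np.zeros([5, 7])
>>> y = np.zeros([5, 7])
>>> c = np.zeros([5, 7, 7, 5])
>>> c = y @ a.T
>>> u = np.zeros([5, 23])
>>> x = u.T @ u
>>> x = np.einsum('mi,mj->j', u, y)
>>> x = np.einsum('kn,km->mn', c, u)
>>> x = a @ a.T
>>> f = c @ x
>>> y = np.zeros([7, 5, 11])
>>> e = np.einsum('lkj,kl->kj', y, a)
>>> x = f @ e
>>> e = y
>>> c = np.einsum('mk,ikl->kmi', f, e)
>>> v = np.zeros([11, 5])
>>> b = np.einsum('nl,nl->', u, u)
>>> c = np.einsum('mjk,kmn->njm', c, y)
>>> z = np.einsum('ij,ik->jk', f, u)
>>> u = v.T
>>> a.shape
(5, 7)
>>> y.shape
(7, 5, 11)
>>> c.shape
(11, 5, 5)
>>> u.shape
(5, 11)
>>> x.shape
(5, 11)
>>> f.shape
(5, 5)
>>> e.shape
(7, 5, 11)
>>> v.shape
(11, 5)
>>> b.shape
()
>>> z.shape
(5, 23)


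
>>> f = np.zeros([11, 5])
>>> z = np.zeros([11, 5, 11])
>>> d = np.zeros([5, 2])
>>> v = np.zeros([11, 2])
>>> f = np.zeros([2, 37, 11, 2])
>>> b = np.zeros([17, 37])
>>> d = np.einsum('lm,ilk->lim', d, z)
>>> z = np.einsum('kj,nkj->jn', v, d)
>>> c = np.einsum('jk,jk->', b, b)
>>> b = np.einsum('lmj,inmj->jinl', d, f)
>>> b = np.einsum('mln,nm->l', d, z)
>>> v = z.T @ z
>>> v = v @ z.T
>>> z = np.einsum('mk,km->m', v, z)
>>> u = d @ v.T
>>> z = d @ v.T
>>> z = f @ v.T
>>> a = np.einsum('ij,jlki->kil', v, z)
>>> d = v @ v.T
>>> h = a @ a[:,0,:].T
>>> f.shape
(2, 37, 11, 2)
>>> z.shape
(2, 37, 11, 5)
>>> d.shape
(5, 5)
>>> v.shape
(5, 2)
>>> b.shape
(11,)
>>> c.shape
()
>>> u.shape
(5, 11, 5)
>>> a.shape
(11, 5, 37)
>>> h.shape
(11, 5, 11)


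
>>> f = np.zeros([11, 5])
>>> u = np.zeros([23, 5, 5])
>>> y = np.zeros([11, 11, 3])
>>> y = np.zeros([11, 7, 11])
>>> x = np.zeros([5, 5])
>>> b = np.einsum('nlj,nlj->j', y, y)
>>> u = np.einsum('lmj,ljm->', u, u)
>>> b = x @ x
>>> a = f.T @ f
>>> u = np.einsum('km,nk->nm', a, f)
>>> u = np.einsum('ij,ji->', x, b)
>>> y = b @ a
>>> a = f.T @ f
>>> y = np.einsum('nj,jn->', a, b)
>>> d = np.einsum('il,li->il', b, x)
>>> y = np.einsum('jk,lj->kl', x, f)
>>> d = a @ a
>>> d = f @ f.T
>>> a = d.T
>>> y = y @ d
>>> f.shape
(11, 5)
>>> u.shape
()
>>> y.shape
(5, 11)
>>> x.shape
(5, 5)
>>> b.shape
(5, 5)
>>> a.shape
(11, 11)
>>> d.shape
(11, 11)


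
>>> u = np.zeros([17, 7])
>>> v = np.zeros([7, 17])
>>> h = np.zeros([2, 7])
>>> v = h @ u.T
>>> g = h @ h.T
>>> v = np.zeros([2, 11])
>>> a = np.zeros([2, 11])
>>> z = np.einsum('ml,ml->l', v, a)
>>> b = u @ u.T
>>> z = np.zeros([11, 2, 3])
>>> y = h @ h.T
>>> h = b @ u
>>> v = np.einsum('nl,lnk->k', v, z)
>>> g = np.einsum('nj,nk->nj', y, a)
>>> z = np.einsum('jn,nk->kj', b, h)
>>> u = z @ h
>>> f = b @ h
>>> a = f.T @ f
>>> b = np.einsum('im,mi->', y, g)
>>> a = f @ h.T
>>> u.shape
(7, 7)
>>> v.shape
(3,)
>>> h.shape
(17, 7)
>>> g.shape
(2, 2)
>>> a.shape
(17, 17)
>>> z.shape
(7, 17)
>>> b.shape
()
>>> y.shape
(2, 2)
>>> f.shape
(17, 7)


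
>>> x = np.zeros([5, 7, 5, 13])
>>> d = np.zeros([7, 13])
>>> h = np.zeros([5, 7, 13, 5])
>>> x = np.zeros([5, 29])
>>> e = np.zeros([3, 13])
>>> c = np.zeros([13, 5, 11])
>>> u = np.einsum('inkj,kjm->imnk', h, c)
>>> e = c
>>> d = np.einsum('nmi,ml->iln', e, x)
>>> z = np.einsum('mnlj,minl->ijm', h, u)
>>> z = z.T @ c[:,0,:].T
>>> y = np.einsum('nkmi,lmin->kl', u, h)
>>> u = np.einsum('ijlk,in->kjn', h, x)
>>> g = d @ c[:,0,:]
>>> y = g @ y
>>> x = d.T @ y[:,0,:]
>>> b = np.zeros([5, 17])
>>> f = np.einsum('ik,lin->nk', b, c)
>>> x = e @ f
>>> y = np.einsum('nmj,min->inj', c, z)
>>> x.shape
(13, 5, 17)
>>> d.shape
(11, 29, 13)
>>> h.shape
(5, 7, 13, 5)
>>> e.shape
(13, 5, 11)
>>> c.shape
(13, 5, 11)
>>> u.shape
(5, 7, 29)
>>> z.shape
(5, 5, 13)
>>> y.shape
(5, 13, 11)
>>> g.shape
(11, 29, 11)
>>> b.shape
(5, 17)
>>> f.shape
(11, 17)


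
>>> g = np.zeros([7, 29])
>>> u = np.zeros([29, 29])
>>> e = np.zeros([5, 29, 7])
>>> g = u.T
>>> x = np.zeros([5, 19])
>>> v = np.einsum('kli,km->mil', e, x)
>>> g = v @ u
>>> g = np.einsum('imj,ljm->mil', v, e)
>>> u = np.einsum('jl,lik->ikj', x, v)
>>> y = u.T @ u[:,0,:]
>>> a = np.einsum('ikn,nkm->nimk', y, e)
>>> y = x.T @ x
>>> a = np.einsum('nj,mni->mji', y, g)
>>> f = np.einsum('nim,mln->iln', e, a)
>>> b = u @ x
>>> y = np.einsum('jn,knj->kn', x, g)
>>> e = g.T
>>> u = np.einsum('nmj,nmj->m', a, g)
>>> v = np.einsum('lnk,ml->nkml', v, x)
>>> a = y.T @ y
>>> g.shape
(7, 19, 5)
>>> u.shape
(19,)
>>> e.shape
(5, 19, 7)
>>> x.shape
(5, 19)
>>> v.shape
(7, 29, 5, 19)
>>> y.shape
(7, 19)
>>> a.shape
(19, 19)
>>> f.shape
(29, 19, 5)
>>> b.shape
(7, 29, 19)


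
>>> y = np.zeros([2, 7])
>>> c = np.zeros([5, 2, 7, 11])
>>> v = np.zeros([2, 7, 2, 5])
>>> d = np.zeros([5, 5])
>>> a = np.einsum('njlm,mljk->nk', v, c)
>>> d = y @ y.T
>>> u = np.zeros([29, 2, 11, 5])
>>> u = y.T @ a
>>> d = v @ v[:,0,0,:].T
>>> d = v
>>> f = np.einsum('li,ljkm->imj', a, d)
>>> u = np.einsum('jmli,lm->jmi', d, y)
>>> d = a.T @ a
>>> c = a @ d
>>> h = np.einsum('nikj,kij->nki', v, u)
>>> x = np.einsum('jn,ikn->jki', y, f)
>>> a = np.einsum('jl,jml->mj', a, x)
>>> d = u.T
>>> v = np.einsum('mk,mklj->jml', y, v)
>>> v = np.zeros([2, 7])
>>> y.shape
(2, 7)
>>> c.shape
(2, 11)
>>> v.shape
(2, 7)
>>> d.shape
(5, 7, 2)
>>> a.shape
(5, 2)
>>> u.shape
(2, 7, 5)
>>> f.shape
(11, 5, 7)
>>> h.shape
(2, 2, 7)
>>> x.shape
(2, 5, 11)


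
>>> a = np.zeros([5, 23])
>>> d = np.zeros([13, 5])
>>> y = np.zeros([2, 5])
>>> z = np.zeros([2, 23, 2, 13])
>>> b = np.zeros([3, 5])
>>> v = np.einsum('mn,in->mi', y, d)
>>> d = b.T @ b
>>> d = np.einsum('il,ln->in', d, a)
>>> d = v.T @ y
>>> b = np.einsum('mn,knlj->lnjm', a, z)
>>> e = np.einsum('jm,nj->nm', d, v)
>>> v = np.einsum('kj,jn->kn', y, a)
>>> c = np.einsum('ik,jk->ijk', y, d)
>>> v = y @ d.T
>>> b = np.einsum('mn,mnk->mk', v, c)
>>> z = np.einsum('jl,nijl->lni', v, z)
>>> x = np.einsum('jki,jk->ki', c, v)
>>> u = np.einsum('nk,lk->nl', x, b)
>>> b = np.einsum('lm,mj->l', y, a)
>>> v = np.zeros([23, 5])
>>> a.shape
(5, 23)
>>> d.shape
(13, 5)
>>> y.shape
(2, 5)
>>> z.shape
(13, 2, 23)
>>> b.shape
(2,)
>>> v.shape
(23, 5)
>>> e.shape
(2, 5)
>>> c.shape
(2, 13, 5)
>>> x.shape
(13, 5)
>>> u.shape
(13, 2)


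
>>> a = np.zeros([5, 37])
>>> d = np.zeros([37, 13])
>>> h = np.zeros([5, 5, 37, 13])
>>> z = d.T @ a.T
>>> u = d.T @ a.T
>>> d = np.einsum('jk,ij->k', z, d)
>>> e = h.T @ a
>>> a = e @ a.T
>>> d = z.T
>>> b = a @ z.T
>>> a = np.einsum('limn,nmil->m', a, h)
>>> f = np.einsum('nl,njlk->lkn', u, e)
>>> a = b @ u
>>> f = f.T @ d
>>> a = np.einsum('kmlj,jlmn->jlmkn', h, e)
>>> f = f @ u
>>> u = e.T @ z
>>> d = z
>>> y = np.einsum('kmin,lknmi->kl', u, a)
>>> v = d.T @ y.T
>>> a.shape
(13, 37, 5, 5, 37)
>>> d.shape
(13, 5)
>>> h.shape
(5, 5, 37, 13)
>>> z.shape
(13, 5)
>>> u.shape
(37, 5, 37, 5)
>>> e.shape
(13, 37, 5, 37)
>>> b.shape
(13, 37, 5, 13)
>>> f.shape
(13, 37, 5)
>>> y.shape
(37, 13)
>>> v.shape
(5, 37)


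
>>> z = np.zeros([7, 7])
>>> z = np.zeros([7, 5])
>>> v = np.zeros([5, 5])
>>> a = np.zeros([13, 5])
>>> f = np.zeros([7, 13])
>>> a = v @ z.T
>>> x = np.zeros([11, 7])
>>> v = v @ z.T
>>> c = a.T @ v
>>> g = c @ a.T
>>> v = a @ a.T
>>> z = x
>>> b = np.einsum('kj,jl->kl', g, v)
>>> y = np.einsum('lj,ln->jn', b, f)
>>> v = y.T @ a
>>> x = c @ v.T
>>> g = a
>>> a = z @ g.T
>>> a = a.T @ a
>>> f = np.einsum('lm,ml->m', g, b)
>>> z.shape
(11, 7)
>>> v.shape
(13, 7)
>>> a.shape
(5, 5)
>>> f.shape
(7,)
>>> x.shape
(7, 13)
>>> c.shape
(7, 7)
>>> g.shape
(5, 7)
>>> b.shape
(7, 5)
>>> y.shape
(5, 13)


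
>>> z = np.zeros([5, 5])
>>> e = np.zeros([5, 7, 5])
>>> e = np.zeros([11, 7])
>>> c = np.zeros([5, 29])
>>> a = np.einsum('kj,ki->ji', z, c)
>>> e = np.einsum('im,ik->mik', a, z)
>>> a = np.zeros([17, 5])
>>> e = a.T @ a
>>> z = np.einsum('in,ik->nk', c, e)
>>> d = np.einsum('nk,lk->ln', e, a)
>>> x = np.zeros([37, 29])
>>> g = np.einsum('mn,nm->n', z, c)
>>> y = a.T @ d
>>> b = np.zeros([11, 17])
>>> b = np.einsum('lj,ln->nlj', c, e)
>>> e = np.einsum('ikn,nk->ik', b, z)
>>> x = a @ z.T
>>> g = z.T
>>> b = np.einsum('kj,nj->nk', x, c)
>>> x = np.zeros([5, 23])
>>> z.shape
(29, 5)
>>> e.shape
(5, 5)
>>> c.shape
(5, 29)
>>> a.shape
(17, 5)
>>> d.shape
(17, 5)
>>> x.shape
(5, 23)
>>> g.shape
(5, 29)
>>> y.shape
(5, 5)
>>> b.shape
(5, 17)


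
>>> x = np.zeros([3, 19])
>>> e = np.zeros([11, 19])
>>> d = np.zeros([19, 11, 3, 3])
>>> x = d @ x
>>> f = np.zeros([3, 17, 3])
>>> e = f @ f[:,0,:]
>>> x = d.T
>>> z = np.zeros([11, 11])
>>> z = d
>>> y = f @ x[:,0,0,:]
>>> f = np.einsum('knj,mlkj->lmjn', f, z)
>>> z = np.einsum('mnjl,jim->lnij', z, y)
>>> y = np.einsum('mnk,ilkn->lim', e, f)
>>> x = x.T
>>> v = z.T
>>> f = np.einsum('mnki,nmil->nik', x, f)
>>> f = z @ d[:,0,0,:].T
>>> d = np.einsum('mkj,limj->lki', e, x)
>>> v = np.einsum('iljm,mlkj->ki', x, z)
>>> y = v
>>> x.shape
(19, 11, 3, 3)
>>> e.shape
(3, 17, 3)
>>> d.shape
(19, 17, 11)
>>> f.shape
(3, 11, 17, 19)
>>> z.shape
(3, 11, 17, 3)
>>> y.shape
(17, 19)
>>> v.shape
(17, 19)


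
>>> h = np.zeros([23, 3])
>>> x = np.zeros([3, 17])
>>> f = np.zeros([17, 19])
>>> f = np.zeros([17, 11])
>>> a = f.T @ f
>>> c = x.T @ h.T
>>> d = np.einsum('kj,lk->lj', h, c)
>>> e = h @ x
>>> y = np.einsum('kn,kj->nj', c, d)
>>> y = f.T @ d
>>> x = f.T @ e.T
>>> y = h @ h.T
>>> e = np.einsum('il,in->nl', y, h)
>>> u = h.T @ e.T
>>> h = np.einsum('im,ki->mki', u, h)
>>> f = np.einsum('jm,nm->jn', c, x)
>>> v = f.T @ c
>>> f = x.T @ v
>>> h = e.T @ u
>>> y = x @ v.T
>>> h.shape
(23, 3)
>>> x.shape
(11, 23)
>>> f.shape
(23, 23)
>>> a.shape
(11, 11)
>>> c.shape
(17, 23)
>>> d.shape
(17, 3)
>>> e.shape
(3, 23)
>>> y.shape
(11, 11)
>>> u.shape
(3, 3)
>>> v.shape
(11, 23)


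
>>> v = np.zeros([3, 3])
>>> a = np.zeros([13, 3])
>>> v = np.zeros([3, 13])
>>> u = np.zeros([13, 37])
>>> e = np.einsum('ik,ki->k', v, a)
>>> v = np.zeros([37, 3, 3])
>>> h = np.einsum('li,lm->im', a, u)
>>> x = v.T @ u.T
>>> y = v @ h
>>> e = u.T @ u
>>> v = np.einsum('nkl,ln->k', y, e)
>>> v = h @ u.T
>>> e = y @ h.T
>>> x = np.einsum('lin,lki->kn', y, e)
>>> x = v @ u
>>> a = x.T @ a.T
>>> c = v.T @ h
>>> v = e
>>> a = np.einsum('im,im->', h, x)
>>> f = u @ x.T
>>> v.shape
(37, 3, 3)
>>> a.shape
()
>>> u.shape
(13, 37)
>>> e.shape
(37, 3, 3)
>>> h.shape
(3, 37)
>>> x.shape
(3, 37)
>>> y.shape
(37, 3, 37)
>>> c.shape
(13, 37)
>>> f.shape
(13, 3)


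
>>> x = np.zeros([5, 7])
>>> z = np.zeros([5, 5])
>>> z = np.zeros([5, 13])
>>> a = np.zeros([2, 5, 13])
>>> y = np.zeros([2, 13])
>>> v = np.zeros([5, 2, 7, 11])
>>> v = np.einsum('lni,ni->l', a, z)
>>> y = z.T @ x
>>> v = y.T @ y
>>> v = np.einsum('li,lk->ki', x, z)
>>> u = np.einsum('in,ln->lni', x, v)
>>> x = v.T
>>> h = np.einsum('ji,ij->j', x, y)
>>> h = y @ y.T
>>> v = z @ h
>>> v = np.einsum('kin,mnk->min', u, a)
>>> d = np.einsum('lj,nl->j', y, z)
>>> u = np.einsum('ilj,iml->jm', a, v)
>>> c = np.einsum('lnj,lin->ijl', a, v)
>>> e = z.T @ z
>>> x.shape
(7, 13)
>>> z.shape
(5, 13)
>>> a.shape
(2, 5, 13)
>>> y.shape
(13, 7)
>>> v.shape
(2, 7, 5)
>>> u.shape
(13, 7)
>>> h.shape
(13, 13)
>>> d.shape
(7,)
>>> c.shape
(7, 13, 2)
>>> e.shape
(13, 13)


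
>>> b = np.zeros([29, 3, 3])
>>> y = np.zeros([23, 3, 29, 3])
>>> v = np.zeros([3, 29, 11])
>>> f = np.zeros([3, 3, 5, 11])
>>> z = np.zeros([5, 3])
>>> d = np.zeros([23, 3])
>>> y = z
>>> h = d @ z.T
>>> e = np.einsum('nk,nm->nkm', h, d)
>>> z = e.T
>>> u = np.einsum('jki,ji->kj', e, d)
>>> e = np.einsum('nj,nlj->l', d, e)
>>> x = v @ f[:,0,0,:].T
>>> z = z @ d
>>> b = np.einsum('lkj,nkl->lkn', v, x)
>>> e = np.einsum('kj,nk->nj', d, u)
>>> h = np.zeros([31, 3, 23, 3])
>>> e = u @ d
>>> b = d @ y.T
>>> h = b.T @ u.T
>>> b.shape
(23, 5)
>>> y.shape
(5, 3)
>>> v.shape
(3, 29, 11)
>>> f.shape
(3, 3, 5, 11)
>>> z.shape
(3, 5, 3)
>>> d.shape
(23, 3)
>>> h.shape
(5, 5)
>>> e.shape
(5, 3)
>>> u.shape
(5, 23)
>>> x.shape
(3, 29, 3)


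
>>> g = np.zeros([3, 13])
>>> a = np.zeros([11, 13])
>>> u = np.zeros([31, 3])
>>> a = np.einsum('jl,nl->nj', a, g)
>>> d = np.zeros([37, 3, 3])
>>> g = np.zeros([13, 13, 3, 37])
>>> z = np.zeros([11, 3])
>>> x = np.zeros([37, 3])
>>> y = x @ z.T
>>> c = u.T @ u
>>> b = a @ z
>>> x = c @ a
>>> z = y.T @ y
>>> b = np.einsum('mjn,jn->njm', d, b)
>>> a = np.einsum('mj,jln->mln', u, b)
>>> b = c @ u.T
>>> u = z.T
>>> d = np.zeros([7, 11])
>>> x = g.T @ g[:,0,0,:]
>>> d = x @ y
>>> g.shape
(13, 13, 3, 37)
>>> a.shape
(31, 3, 37)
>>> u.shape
(11, 11)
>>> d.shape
(37, 3, 13, 11)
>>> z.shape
(11, 11)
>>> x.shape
(37, 3, 13, 37)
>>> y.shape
(37, 11)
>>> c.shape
(3, 3)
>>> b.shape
(3, 31)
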